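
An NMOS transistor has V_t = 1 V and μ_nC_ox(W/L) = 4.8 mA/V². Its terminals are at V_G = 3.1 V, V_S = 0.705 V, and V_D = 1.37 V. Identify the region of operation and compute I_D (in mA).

V_GS = V_G − V_S = 3.1 − 0.705 = 2.4 V; V_DS = V_D − V_S = 1.37 − 0.705 = 0.665 V.
V_ov = V_GS − V_t = 2.4 − 1 = 1.4 V.
Since V_DS = 0.665 V < V_ov = 1.4 V, the device is in the triode region.
I_D = k_n [V_ov · V_DS − ½ V_DS²] = 4.8 × [1.4 × 0.665 − 0.5 × 0.665²] = 3.39 mA.

Triode; I_D = 3.39 mA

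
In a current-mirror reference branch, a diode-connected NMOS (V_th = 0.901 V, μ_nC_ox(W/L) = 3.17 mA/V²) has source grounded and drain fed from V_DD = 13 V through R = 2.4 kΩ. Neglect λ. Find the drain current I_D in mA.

I_D = 4.35 mA

With gate tied to drain, V_GS = V_DS ≥ V_GS − V_th, so the device is in saturation.
KCL at the drain: ½ k_n (V_GS − V_th)² = (V_DD − V_GS)/R.
Let x = V_GS − 0.901. Then 3.8 x² + x − 12.1 = 0, giving x = 1.66 V (positive root), so V_GS = 2.56 V.
I_D = (V_DD − V_GS)/R = (13 − 2.56) / 2.4 = 4.35 mA.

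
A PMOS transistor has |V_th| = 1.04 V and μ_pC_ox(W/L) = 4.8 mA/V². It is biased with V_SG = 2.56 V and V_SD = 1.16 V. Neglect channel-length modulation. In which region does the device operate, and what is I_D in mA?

V_ov = V_SG − |V_th| = 2.56 − 1.04 = 1.52 V.
Since V_SD = 1.16 V < V_ov = 1.52 V, the device is in the triode region.
I_D = k_p [V_ov · V_SD − ½ V_SD²] = 4.8 × [1.52 × 1.16 − 0.5 × 1.16²] = 5.23 mA.

Triode; I_D = 5.23 mA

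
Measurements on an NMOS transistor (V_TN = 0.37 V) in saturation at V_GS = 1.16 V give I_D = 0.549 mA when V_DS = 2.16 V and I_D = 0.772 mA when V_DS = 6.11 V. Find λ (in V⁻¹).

With V_GS fixed, I_D ∝ (1 + λ V_DS) in saturation, so I_D2/I_D1 = (1 + λ V_DS2)/(1 + λ V_DS1).
0.772/0.549 = 1.406 = (1 + 6.11 λ)/(1 + 2.16 λ).
Solving: λ (I_D1 V_DS2 − I_D2 V_DS1) = I_D2 − I_D1, so λ = (0.772 − 0.549) / (0.549 × 6.11 − 0.772 × 2.16) = 0.223 / 1.69 = 0.132 V⁻¹.

λ = 0.132 V⁻¹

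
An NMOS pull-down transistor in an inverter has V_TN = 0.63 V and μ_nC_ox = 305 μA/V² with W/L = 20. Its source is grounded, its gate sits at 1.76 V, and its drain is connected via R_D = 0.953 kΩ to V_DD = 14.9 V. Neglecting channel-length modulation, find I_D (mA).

I_D = 3.89 mA

V_GS = V_G = 1.76 V, so V_ov = 1.76 − 0.63 = 1.13 V.
k_n = μ_nC_ox · (W/L) = 6.1 mA/V².
Assume saturation: I_D = ½ k_n V_ov² = 0.5 × 6.1 × 1.13² = 3.89 mA, giving V_DS = V_DD − I_D R_D = 14.9 − 3.89 × 0.953 = 11.2 V.
V_DS = 11.2 V ≥ V_ov = 1.13 V, confirming saturation.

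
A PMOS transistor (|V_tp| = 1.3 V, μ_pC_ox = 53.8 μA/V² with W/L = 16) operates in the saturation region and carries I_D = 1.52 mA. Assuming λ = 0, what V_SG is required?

k_p = μ_pC_ox · (W/L) = 0.8608 mA/V².
In saturation I_D = ½ k_p (V_SG − |V_tp|)², so V_SG − |V_tp| = √(2 I_D / k_p) = √(2 × 1.52 / 0.8608) = 1.88 V.
V_SG = 1.3 + 1.88 = 3.18 V.

V_SG = 3.18 V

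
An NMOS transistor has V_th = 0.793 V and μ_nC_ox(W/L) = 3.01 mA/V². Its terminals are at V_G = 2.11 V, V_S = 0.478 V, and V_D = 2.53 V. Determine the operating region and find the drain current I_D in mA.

Saturation; I_D = 1.06 mA

V_GS = V_G − V_S = 2.11 − 0.478 = 1.63 V; V_DS = V_D − V_S = 2.53 − 0.478 = 2.05 V.
V_ov = V_GS − V_th = 1.63 − 0.793 = 0.839 V.
Since V_DS = 2.05 V ≥ V_ov = 0.839 V, the device is in saturation.
I_D = ½ k_n V_ov² = 0.5 × 3.01 × 0.839² = 1.06 mA.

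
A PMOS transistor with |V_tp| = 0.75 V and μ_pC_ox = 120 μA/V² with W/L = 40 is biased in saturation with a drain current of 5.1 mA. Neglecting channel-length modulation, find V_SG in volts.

k_p = μ_pC_ox · (W/L) = 4.8 mA/V².
In saturation I_D = ½ k_p (V_SG − |V_tp|)², so V_SG − |V_tp| = √(2 I_D / k_p) = √(2 × 5.1 / 4.8) = 1.46 V.
V_SG = 0.75 + 1.46 = 2.21 V.

V_SG = 2.21 V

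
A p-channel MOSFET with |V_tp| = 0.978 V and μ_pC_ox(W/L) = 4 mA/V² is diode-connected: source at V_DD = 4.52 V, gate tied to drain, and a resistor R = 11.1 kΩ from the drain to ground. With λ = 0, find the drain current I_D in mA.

I_D = 0.285 mA

With gate tied to drain, V_SG = V_SD ≥ V_SG − |V_tp|, so the device is in saturation.
KCL at the drain: ½ k_p (V_SG − |V_tp|)² = (V_DD − V_SG)/R.
Let x = V_SG − 0.978. Then 22.2 x² + x − 3.542 = 0, giving x = 0.378 V (positive root), so V_SG = 1.36 V.
I_D = (V_DD − V_SG)/R = (4.52 − 1.36) / 11.1 = 0.285 mA.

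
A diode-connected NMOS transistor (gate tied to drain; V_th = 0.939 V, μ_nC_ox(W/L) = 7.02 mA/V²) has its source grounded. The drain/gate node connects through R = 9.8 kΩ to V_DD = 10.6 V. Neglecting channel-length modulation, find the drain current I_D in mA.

With gate tied to drain, V_GS = V_DS ≥ V_GS − V_th, so the device is in saturation.
KCL at the drain: ½ k_n (V_GS − V_th)² = (V_DD − V_GS)/R.
Let x = V_GS − 0.939. Then 34.4 x² + x − 9.661 = 0, giving x = 0.516 V (positive root), so V_GS = 1.45 V.
I_D = (V_DD − V_GS)/R = (10.6 − 1.45) / 9.8 = 0.933 mA.

I_D = 0.933 mA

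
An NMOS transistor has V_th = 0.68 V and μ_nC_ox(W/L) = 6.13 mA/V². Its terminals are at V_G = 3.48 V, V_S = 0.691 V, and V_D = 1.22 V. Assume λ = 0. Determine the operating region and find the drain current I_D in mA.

Triode; I_D = 5.98 mA

V_GS = V_G − V_S = 3.48 − 0.691 = 2.79 V; V_DS = V_D − V_S = 1.22 − 0.691 = 0.529 V.
V_ov = V_GS − V_th = 2.79 − 0.68 = 2.11 V.
Since V_DS = 0.529 V < V_ov = 2.11 V, the device is in the triode region.
I_D = k_n [V_ov · V_DS − ½ V_DS²] = 6.13 × [2.11 × 0.529 − 0.5 × 0.529²] = 5.98 mA.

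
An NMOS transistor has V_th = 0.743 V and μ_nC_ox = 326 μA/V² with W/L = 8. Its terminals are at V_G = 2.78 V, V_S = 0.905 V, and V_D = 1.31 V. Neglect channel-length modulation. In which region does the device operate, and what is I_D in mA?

V_GS = V_G − V_S = 2.78 − 0.905 = 1.87 V; V_DS = V_D − V_S = 1.31 − 0.905 = 0.405 V.
k_n = μ_nC_ox · (W/L) = 2.608 mA/V².
V_ov = V_GS − V_th = 1.87 − 0.743 = 1.13 V.
Since V_DS = 0.405 V < V_ov = 1.13 V, the device is in the triode region.
I_D = k_n [V_ov · V_DS − ½ V_DS²] = 2.608 × [1.13 × 0.405 − 0.5 × 0.405²] = 0.982 mA.

Triode; I_D = 0.982 mA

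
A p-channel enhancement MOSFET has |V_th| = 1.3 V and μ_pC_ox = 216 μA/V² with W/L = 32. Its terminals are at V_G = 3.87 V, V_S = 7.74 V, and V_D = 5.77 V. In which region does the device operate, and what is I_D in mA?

V_SG = V_S − V_G = 7.74 − 3.87 = 3.87 V; V_SD = V_S − V_D = 7.74 − 5.77 = 1.97 V.
k_p = μ_pC_ox · (W/L) = 6.912 mA/V².
V_ov = V_SG − |V_th| = 3.87 − 1.3 = 2.57 V.
Since V_SD = 1.97 V < V_ov = 2.57 V, the device is in the triode region.
I_D = k_p [V_ov · V_SD − ½ V_SD²] = 6.912 × [2.57 × 1.97 − 0.5 × 1.97²] = 21.6 mA.

Triode; I_D = 21.6 mA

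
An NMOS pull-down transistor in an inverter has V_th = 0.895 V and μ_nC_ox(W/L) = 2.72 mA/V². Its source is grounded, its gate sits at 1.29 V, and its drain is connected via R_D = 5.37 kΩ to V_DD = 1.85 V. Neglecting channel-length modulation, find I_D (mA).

V_GS = V_G = 1.29 V, so V_ov = 1.29 − 0.895 = 0.395 V.
Assume saturation: I_D = ½ k_n V_ov² = 0.5 × 2.72 × 0.395² = 0.212 mA, giving V_DS = V_DD − I_D R_D = 1.85 − 0.212 × 5.37 = 0.711 V.
V_DS = 0.711 V ≥ V_ov = 0.395 V, confirming saturation.

I_D = 0.212 mA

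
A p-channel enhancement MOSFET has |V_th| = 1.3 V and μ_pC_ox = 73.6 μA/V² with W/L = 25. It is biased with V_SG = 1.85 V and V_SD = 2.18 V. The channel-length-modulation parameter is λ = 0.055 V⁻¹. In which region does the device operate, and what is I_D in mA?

k_p = μ_pC_ox · (W/L) = 1.84 mA/V².
V_ov = V_SG − |V_th| = 1.85 − 1.3 = 0.55 V.
Since V_SD = 2.18 V ≥ V_ov = 0.55 V, the device is in saturation.
I_D = ½ k_p V_ov² (1 + λ V_SD) = 0.5 × 1.84 × 0.55² × (1 + 0.055 × 2.18) = 0.312 mA.

Saturation; I_D = 0.312 mA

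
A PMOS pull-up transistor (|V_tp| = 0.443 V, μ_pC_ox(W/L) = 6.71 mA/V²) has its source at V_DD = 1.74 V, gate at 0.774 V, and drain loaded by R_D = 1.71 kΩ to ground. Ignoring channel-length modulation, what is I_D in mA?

I_D = 0.814 mA

V_SG = V_DD − V_G = 1.74 − 0.774 = 0.966 V, so V_ov = 0.966 − 0.443 = 0.523 V.
Assume saturation: I_D = ½ k_p V_ov² = 0.5 × 6.71 × 0.523² = 0.918 mA, giving V_SD = V_DD − I_D R_D = 1.74 − 0.918 × 1.71 = 0.171 V.
But 0.171 V < V_ov = 0.523 V, so the device is actually in triode.
In triode I_D = k_p[V_ov V_SD − ½ V_SD²] and I_D = (V_DD − V_SD)/R_D. Equating: 5.74 V_SD² − 7.001 V_SD + 1.74 = 0, giving V_SD = 0.347 V (the root below V_ov).
I_D = (1.74 − 0.347) / 1.71 = 0.814 mA.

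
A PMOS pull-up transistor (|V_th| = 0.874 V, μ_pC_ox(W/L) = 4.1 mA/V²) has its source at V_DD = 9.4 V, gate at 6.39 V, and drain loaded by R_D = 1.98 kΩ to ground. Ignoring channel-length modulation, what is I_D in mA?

V_SG = V_DD − V_G = 9.4 − 6.39 = 3.01 V, so V_ov = 3.01 − 0.874 = 2.14 V.
Assume saturation: I_D = ½ k_p V_ov² = 0.5 × 4.1 × 2.14² = 9.35 mA, giving V_SD = V_DD − I_D R_D = 9.4 − 9.35 × 1.98 = -9.12 V.
But -9.12 V < V_ov = 2.14 V, so the device is actually in triode.
In triode I_D = k_p[V_ov V_SD − ½ V_SD²] and I_D = (V_DD − V_SD)/R_D. Equating: 4.06 V_SD² − 18.34 V_SD + 9.4 = 0, giving V_SD = 0.589 V (the root below V_ov).
I_D = (9.4 − 0.589) / 1.98 = 4.45 mA.

I_D = 4.45 mA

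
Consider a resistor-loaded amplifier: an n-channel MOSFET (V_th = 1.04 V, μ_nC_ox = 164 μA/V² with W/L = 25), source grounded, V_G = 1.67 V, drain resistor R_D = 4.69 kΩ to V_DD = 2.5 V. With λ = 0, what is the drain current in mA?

I_D = 0.484 mA

V_GS = V_G = 1.67 V, so V_ov = 1.67 − 1.04 = 0.63 V.
k_n = μ_nC_ox · (W/L) = 4.1 mA/V².
Assume saturation: I_D = ½ k_n V_ov² = 0.5 × 4.1 × 0.63² = 0.814 mA, giving V_DS = V_DD − I_D R_D = 2.5 − 0.814 × 4.69 = -1.32 V.
But -1.32 V < V_ov = 0.63 V, so the device is actually in triode.
In triode I_D = k_n[V_ov V_DS − ½ V_DS²] and I_D = (V_DD − V_DS)/R_D. Equating: 9.61 V_DS² − 13.11 V_DS + 2.5 = 0, giving V_DS = 0.229 V (the root below V_ov).
I_D = (2.5 − 0.229) / 4.69 = 0.484 mA.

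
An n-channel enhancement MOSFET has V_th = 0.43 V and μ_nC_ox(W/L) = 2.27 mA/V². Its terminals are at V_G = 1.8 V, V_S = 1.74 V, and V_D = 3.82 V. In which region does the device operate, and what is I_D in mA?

Cutoff; I_D = 0 mA

V_GS = V_G − V_S = 1.8 − 1.74 = 0.06 V; V_DS = V_D − V_S = 3.82 − 1.74 = 2.08 V.
V_GS = 0.06 V < V_th = 0.43 V, so the transistor is in cutoff.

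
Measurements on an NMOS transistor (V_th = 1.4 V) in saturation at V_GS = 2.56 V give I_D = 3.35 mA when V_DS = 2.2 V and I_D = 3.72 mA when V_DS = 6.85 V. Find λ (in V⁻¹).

With V_GS fixed, I_D ∝ (1 + λ V_DS) in saturation, so I_D2/I_D1 = (1 + λ V_DS2)/(1 + λ V_DS1).
3.72/3.35 = 1.11 = (1 + 6.85 λ)/(1 + 2.2 λ).
Solving: λ (I_D1 V_DS2 − I_D2 V_DS1) = I_D2 − I_D1, so λ = (3.72 − 3.35) / (3.35 × 6.85 − 3.72 × 2.2) = 0.37 / 14.8 = 0.0251 V⁻¹.

λ = 0.0251 V⁻¹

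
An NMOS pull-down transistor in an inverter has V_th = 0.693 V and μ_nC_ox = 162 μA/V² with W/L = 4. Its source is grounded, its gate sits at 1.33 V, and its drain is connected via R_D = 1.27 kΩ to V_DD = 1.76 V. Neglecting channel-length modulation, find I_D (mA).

V_GS = V_G = 1.33 V, so V_ov = 1.33 − 0.693 = 0.637 V.
k_n = μ_nC_ox · (W/L) = 0.648 mA/V².
Assume saturation: I_D = ½ k_n V_ov² = 0.5 × 0.648 × 0.637² = 0.131 mA, giving V_DS = V_DD − I_D R_D = 1.76 − 0.131 × 1.27 = 1.59 V.
V_DS = 1.59 V ≥ V_ov = 0.637 V, confirming saturation.

I_D = 0.131 mA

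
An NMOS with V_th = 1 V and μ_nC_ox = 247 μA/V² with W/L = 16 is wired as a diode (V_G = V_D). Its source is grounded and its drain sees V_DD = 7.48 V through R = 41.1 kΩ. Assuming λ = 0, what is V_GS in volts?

V_GS = 1.28 V

With gate tied to drain, V_GS = V_DS ≥ V_GS − V_th, so the device is in saturation.
k_n = μ_nC_ox · (W/L) = 3.952 mA/V².
KCL at the drain: ½ k_n (V_GS − V_th)² = (V_DD − V_GS)/R.
Let x = V_GS − 1. Then 81.2 x² + x − 6.48 = 0, giving x = 0.276 V (positive root), so V_GS = 1.28 V.
I_D = (V_DD − V_GS)/R = (7.48 − 1.28) / 41.1 = 0.151 mA.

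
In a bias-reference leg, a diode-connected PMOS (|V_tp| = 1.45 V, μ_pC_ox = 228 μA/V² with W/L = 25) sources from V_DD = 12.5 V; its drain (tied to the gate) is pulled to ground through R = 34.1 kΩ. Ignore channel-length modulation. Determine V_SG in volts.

With gate tied to drain, V_SG = V_SD ≥ V_SG − |V_tp|, so the device is in saturation.
k_p = μ_pC_ox · (W/L) = 5.7 mA/V².
KCL at the drain: ½ k_p (V_SG − |V_tp|)² = (V_DD − V_SG)/R.
Let x = V_SG − 1.45. Then 97.2 x² + x − 11.05 = 0, giving x = 0.332 V (positive root), so V_SG = 1.78 V.
I_D = (V_DD − V_SG)/R = (12.5 − 1.78) / 34.1 = 0.314 mA.

V_SG = 1.78 V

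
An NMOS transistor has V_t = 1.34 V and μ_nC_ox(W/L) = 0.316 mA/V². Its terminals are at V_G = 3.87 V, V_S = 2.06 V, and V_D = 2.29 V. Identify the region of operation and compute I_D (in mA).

Triode; I_D = 0.0258 mA

V_GS = V_G − V_S = 3.87 − 2.06 = 1.81 V; V_DS = V_D − V_S = 2.29 − 2.06 = 0.23 V.
V_ov = V_GS − V_t = 1.81 − 1.34 = 0.47 V.
Since V_DS = 0.23 V < V_ov = 0.47 V, the device is in the triode region.
I_D = k_n [V_ov · V_DS − ½ V_DS²] = 0.316 × [0.47 × 0.23 − 0.5 × 0.23²] = 0.0258 mA.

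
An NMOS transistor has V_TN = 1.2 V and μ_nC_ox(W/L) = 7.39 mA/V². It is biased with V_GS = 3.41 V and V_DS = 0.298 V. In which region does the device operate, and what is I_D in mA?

Triode; I_D = 4.54 mA

V_ov = V_GS − V_TN = 3.41 − 1.2 = 2.21 V.
Since V_DS = 0.298 V < V_ov = 2.21 V, the device is in the triode region.
I_D = k_n [V_ov · V_DS − ½ V_DS²] = 7.39 × [2.21 × 0.298 − 0.5 × 0.298²] = 4.54 mA.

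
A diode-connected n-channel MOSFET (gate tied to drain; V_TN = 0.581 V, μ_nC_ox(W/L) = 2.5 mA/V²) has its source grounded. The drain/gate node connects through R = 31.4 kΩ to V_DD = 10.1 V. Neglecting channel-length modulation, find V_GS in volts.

With gate tied to drain, V_GS = V_DS ≥ V_GS − V_TN, so the device is in saturation.
KCL at the drain: ½ k_n (V_GS − V_TN)² = (V_DD − V_GS)/R.
Let x = V_GS − 0.581. Then 39.2 x² + x − 9.519 = 0, giving x = 0.48 V (positive root), so V_GS = 1.06 V.
I_D = (V_DD − V_GS)/R = (10.1 − 1.06) / 31.4 = 0.288 mA.

V_GS = 1.06 V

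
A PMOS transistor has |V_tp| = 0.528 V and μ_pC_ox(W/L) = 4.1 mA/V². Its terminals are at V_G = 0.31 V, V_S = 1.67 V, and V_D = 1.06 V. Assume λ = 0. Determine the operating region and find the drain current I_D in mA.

Triode; I_D = 1.32 mA

V_SG = V_S − V_G = 1.67 − 0.31 = 1.36 V; V_SD = V_S − V_D = 1.67 − 1.06 = 0.61 V.
V_ov = V_SG − |V_tp| = 1.36 − 0.528 = 0.832 V.
Since V_SD = 0.61 V < V_ov = 0.832 V, the device is in the triode region.
I_D = k_p [V_ov · V_SD − ½ V_SD²] = 4.1 × [0.832 × 0.61 − 0.5 × 0.61²] = 1.32 mA.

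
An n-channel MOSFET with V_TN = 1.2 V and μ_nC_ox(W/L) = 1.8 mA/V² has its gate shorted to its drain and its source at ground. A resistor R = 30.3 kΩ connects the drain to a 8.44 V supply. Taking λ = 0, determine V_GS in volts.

V_GS = 1.70 V

With gate tied to drain, V_GS = V_DS ≥ V_GS − V_TN, so the device is in saturation.
KCL at the drain: ½ k_n (V_GS − V_TN)² = (V_DD − V_GS)/R.
Let x = V_GS − 1.2. Then 27.3 x² + x − 7.24 = 0, giving x = 0.497 V (positive root), so V_GS = 1.7 V.
I_D = (V_DD − V_GS)/R = (8.44 − 1.7) / 30.3 = 0.223 mA.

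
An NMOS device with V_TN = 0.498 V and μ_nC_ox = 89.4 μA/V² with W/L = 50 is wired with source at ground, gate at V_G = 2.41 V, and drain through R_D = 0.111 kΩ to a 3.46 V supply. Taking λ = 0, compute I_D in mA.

I_D = 8.17 mA

V_GS = V_G = 2.41 V, so V_ov = 2.41 − 0.498 = 1.91 V.
k_n = μ_nC_ox · (W/L) = 4.47 mA/V².
Assume saturation: I_D = ½ k_n V_ov² = 0.5 × 4.47 × 1.91² = 8.17 mA, giving V_DS = V_DD − I_D R_D = 3.46 − 8.17 × 0.111 = 2.55 V.
V_DS = 2.55 V ≥ V_ov = 1.91 V, confirming saturation.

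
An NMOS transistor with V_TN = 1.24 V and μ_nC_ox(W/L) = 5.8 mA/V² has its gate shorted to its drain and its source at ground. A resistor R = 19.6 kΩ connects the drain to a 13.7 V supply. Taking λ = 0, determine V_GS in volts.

With gate tied to drain, V_GS = V_DS ≥ V_GS − V_TN, so the device is in saturation.
KCL at the drain: ½ k_n (V_GS − V_TN)² = (V_DD − V_GS)/R.
Let x = V_GS − 1.24. Then 56.8 x² + x − 12.46 = 0, giving x = 0.459 V (positive root), so V_GS = 1.7 V.
I_D = (V_DD − V_GS)/R = (13.7 − 1.7) / 19.6 = 0.612 mA.

V_GS = 1.70 V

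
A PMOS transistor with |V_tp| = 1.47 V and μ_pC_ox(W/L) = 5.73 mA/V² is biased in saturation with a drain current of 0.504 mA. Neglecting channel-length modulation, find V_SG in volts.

In saturation I_D = ½ k_p (V_SG − |V_tp|)², so V_SG − |V_tp| = √(2 I_D / k_p) = √(2 × 0.504 / 5.73) = 0.419 V.
V_SG = 1.47 + 0.419 = 1.89 V.

V_SG = 1.89 V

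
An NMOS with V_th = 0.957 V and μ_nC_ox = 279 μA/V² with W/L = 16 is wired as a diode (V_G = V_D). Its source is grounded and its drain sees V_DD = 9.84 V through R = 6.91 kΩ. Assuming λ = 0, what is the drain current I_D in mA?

With gate tied to drain, V_GS = V_DS ≥ V_GS − V_th, so the device is in saturation.
k_n = μ_nC_ox · (W/L) = 4.464 mA/V².
KCL at the drain: ½ k_n (V_GS − V_th)² = (V_DD − V_GS)/R.
Let x = V_GS − 0.957. Then 15.4 x² + x − 8.883 = 0, giving x = 0.727 V (positive root), so V_GS = 1.68 V.
I_D = (V_DD − V_GS)/R = (9.84 − 1.68) / 6.91 = 1.18 mA.

I_D = 1.18 mA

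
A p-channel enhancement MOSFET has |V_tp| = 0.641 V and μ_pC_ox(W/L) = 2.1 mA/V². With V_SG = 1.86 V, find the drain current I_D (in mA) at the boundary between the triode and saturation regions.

At the boundary V_SD = V_ov = V_SG − |V_tp| = 1.86 − 0.641 = 1.22 V.
I_D = ½ k_p V_ov² = 0.5 × 2.1 × 1.22² = 1.56 mA.

I_D = 1.56 mA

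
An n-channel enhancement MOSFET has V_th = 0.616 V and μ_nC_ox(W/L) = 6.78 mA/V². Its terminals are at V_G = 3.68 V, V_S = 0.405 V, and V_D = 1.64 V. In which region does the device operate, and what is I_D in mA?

V_GS = V_G − V_S = 3.68 − 0.405 = 3.28 V; V_DS = V_D − V_S = 1.64 − 0.405 = 1.23 V.
V_ov = V_GS − V_th = 3.28 − 0.616 = 2.66 V.
Since V_DS = 1.23 V < V_ov = 2.66 V, the device is in the triode region.
I_D = k_n [V_ov · V_DS − ½ V_DS²] = 6.78 × [2.66 × 1.23 − 0.5 × 1.23²] = 17.1 mA.

Triode; I_D = 17.1 mA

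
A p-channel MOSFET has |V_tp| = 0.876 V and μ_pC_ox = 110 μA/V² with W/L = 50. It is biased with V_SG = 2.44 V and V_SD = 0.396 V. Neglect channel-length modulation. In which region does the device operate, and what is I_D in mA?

k_p = μ_pC_ox · (W/L) = 5.5 mA/V².
V_ov = V_SG − |V_tp| = 2.44 − 0.876 = 1.56 V.
Since V_SD = 0.396 V < V_ov = 1.56 V, the device is in the triode region.
I_D = k_p [V_ov · V_SD − ½ V_SD²] = 5.5 × [1.56 × 0.396 − 0.5 × 0.396²] = 2.98 mA.

Triode; I_D = 2.98 mA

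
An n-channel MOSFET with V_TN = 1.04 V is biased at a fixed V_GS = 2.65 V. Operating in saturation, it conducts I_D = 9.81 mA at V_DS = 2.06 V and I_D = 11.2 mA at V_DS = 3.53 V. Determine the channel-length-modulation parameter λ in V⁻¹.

With V_GS fixed, I_D ∝ (1 + λ V_DS) in saturation, so I_D2/I_D1 = (1 + λ V_DS2)/(1 + λ V_DS1).
11.2/9.81 = 1.142 = (1 + 3.53 λ)/(1 + 2.06 λ).
Solving: λ (I_D1 V_DS2 − I_D2 V_DS1) = I_D2 − I_D1, so λ = (11.2 − 9.81) / (9.81 × 3.53 − 11.2 × 2.06) = 1.39 / 11.6 = 0.12 V⁻¹.

λ = 0.120 V⁻¹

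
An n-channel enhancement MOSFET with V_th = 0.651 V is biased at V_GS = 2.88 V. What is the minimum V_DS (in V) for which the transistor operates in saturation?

V_DS,sat = 2.23 V

The boundary between triode and saturation is V_DS = V_GS − V_th = V_ov.
V_ov = 2.88 − 0.651 = 2.23 V.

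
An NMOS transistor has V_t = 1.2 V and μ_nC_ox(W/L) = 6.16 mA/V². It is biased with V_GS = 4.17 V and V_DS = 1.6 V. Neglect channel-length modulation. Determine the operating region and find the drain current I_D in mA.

Triode; I_D = 21.4 mA

V_ov = V_GS − V_t = 4.17 − 1.2 = 2.97 V.
Since V_DS = 1.6 V < V_ov = 2.97 V, the device is in the triode region.
I_D = k_n [V_ov · V_DS − ½ V_DS²] = 6.16 × [2.97 × 1.6 − 0.5 × 1.6²] = 21.4 mA.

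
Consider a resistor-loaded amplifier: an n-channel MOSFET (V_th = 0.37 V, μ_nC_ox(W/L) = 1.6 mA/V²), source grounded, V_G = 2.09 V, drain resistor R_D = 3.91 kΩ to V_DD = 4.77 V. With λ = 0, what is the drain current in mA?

V_GS = V_G = 2.09 V, so V_ov = 2.09 − 0.37 = 1.72 V.
Assume saturation: I_D = ½ k_n V_ov² = 0.5 × 1.6 × 1.72² = 2.37 mA, giving V_DS = V_DD − I_D R_D = 4.77 − 2.37 × 3.91 = -4.48 V.
But -4.48 V < V_ov = 1.72 V, so the device is actually in triode.
In triode I_D = k_n[V_ov V_DS − ½ V_DS²] and I_D = (V_DD − V_DS)/R_D. Equating: 3.13 V_DS² − 11.76 V_DS + 4.77 = 0, giving V_DS = 0.462 V (the root below V_ov).
I_D = (4.77 − 0.462) / 3.91 = 1.1 mA.

I_D = 1.10 mA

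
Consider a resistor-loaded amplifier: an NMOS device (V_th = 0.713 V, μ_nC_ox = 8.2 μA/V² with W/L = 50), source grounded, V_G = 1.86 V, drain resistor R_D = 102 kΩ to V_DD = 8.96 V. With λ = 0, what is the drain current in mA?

V_GS = V_G = 1.86 V, so V_ov = 1.86 − 0.713 = 1.15 V.
k_n = μ_nC_ox · (W/L) = 0.41 mA/V².
Assume saturation: I_D = ½ k_n V_ov² = 0.5 × 0.41 × 1.15² = 0.27 mA, giving V_DS = V_DD − I_D R_D = 8.96 − 0.27 × 102 = -18.5 V.
But -18.5 V < V_ov = 1.15 V, so the device is actually in triode.
In triode I_D = k_n[V_ov V_DS − ½ V_DS²] and I_D = (V_DD − V_DS)/R_D. Equating: 20.9 V_DS² − 48.97 V_DS + 8.96 = 0, giving V_DS = 0.2 V (the root below V_ov).
I_D = (8.96 − 0.2) / 102 = 0.0859 mA.

I_D = 0.0859 mA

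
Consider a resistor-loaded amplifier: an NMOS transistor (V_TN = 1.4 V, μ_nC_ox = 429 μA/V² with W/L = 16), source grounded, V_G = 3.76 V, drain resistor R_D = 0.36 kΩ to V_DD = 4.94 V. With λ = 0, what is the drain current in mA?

V_GS = V_G = 3.76 V, so V_ov = 3.76 − 1.4 = 2.36 V.
k_n = μ_nC_ox · (W/L) = 6.864 mA/V².
Assume saturation: I_D = ½ k_n V_ov² = 0.5 × 6.864 × 2.36² = 19.1 mA, giving V_DS = V_DD − I_D R_D = 4.94 − 19.1 × 0.36 = -1.94 V.
But -1.94 V < V_ov = 2.36 V, so the device is actually in triode.
In triode I_D = k_n[V_ov V_DS − ½ V_DS²] and I_D = (V_DD − V_DS)/R_D. Equating: 1.24 V_DS² − 6.832 V_DS + 4.94 = 0, giving V_DS = 0.855 V (the root below V_ov).
I_D = (4.94 − 0.855) / 0.36 = 11.3 mA.

I_D = 11.3 mA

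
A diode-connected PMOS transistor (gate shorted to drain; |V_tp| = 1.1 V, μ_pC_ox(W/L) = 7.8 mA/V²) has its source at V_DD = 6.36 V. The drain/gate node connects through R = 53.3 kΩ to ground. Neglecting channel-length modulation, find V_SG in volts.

With gate tied to drain, V_SG = V_SD ≥ V_SG − |V_tp|, so the device is in saturation.
KCL at the drain: ½ k_p (V_SG − |V_tp|)² = (V_DD − V_SG)/R.
Let x = V_SG − 1.1. Then 208 x² + x − 5.26 = 0, giving x = 0.157 V (positive root), so V_SG = 1.26 V.
I_D = (V_DD − V_SG)/R = (6.36 − 1.26) / 53.3 = 0.0957 mA.

V_SG = 1.26 V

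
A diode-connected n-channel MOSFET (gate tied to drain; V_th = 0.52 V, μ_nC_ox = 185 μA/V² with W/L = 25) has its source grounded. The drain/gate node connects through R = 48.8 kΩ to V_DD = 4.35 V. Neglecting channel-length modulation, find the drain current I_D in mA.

I_D = 0.0748 mA

With gate tied to drain, V_GS = V_DS ≥ V_GS − V_th, so the device is in saturation.
k_n = μ_nC_ox · (W/L) = 4.625 mA/V².
KCL at the drain: ½ k_n (V_GS − V_th)² = (V_DD − V_GS)/R.
Let x = V_GS − 0.52. Then 113 x² + x − 3.83 = 0, giving x = 0.18 V (positive root), so V_GS = 0.7 V.
I_D = (V_DD − V_GS)/R = (4.35 − 0.7) / 48.8 = 0.0748 mA.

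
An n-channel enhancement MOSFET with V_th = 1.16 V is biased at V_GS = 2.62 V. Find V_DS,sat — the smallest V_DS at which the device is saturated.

V_DS,sat = 1.46 V

The boundary between triode and saturation is V_DS = V_GS − V_th = V_ov.
V_ov = 2.62 − 1.16 = 1.46 V.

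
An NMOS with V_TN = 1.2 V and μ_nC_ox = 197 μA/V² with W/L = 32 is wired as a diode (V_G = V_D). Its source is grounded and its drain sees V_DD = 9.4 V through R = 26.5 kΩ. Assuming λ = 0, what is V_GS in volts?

With gate tied to drain, V_GS = V_DS ≥ V_GS − V_TN, so the device is in saturation.
k_n = μ_nC_ox · (W/L) = 6.304 mA/V².
KCL at the drain: ½ k_n (V_GS − V_TN)² = (V_DD − V_GS)/R.
Let x = V_GS − 1.2. Then 83.5 x² + x − 8.2 = 0, giving x = 0.307 V (positive root), so V_GS = 1.51 V.
I_D = (V_DD − V_GS)/R = (9.4 − 1.51) / 26.5 = 0.298 mA.

V_GS = 1.51 V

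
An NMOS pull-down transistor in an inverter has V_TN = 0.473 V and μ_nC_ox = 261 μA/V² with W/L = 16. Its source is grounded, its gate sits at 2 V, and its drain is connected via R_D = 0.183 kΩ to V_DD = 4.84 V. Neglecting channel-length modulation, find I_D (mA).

I_D = 4.87 mA

V_GS = V_G = 2 V, so V_ov = 2 − 0.473 = 1.53 V.
k_n = μ_nC_ox · (W/L) = 4.176 mA/V².
Assume saturation: I_D = ½ k_n V_ov² = 0.5 × 4.176 × 1.53² = 4.87 mA, giving V_DS = V_DD − I_D R_D = 4.84 − 4.87 × 0.183 = 3.95 V.
V_DS = 3.95 V ≥ V_ov = 1.53 V, confirming saturation.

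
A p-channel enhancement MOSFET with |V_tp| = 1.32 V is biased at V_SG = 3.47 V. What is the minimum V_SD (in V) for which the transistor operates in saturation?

The boundary between triode and saturation is V_SD = V_SG − |V_tp| = V_ov.
V_ov = 3.47 − 1.32 = 2.15 V.

V_SD,sat = 2.15 V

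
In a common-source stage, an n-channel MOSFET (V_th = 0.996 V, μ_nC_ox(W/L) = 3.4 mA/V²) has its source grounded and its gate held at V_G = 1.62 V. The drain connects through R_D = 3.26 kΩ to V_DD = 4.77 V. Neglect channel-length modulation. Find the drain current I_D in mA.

V_GS = V_G = 1.62 V, so V_ov = 1.62 − 0.996 = 0.624 V.
Assume saturation: I_D = ½ k_n V_ov² = 0.5 × 3.4 × 0.624² = 0.662 mA, giving V_DS = V_DD − I_D R_D = 4.77 − 0.662 × 3.26 = 2.61 V.
V_DS = 2.61 V ≥ V_ov = 0.624 V, confirming saturation.

I_D = 0.662 mA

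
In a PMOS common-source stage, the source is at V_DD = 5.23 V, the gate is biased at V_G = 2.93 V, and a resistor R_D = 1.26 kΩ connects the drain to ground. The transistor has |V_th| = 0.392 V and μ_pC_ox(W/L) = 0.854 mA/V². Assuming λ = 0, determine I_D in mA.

I_D = 1.55 mA

V_SG = V_DD − V_G = 5.23 − 2.93 = 2.3 V, so V_ov = 2.3 − 0.392 = 1.91 V.
Assume saturation: I_D = ½ k_p V_ov² = 0.5 × 0.854 × 1.91² = 1.55 mA, giving V_SD = V_DD − I_D R_D = 5.23 − 1.55 × 1.26 = 3.27 V.
V_SD = 3.27 V ≥ V_ov = 1.91 V, confirming saturation.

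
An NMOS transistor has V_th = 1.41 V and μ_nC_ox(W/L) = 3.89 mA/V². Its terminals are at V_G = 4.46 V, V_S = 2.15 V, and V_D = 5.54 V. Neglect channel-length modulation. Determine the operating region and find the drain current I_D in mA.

Saturation; I_D = 1.58 mA

V_GS = V_G − V_S = 4.46 − 2.15 = 2.31 V; V_DS = V_D − V_S = 5.54 − 2.15 = 3.39 V.
V_ov = V_GS − V_th = 2.31 − 1.41 = 0.9 V.
Since V_DS = 3.39 V ≥ V_ov = 0.9 V, the device is in saturation.
I_D = ½ k_n V_ov² = 0.5 × 3.89 × 0.9² = 1.58 mA.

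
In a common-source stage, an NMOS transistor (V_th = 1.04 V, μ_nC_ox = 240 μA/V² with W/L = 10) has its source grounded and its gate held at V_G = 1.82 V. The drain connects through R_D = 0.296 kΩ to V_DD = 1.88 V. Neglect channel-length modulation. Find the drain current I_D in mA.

V_GS = V_G = 1.82 V, so V_ov = 1.82 − 1.04 = 0.78 V.
k_n = μ_nC_ox · (W/L) = 2.4 mA/V².
Assume saturation: I_D = ½ k_n V_ov² = 0.5 × 2.4 × 0.78² = 0.73 mA, giving V_DS = V_DD − I_D R_D = 1.88 − 0.73 × 0.296 = 1.66 V.
V_DS = 1.66 V ≥ V_ov = 0.78 V, confirming saturation.

I_D = 0.730 mA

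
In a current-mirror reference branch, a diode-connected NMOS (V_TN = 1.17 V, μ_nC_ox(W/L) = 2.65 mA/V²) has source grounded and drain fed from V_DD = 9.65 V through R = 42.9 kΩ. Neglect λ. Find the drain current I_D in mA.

With gate tied to drain, V_GS = V_DS ≥ V_GS − V_TN, so the device is in saturation.
KCL at the drain: ½ k_n (V_GS − V_TN)² = (V_DD − V_GS)/R.
Let x = V_GS − 1.17. Then 56.8 x² + x − 8.48 = 0, giving x = 0.378 V (positive root), so V_GS = 1.55 V.
I_D = (V_DD − V_GS)/R = (9.65 − 1.55) / 42.9 = 0.189 mA.

I_D = 0.189 mA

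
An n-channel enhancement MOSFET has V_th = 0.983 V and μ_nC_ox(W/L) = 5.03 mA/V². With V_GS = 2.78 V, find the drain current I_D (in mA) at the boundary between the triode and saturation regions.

At the boundary V_DS = V_ov = V_GS − V_th = 2.78 − 0.983 = 1.8 V.
I_D = ½ k_n V_ov² = 0.5 × 5.03 × 1.8² = 8.12 mA.

I_D = 8.12 mA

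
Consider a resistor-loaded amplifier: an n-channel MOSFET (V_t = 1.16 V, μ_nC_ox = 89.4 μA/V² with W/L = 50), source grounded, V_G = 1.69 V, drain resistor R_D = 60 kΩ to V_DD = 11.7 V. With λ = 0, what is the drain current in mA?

I_D = 0.194 mA

V_GS = V_G = 1.69 V, so V_ov = 1.69 − 1.16 = 0.53 V.
k_n = μ_nC_ox · (W/L) = 4.47 mA/V².
Assume saturation: I_D = ½ k_n V_ov² = 0.5 × 4.47 × 0.53² = 0.628 mA, giving V_DS = V_DD − I_D R_D = 11.7 − 0.628 × 60 = -26 V.
But -26 V < V_ov = 0.53 V, so the device is actually in triode.
In triode I_D = k_n[V_ov V_DS − ½ V_DS²] and I_D = (V_DD − V_DS)/R_D. Equating: 134 V_DS² − 143.1 V_DS + 11.7 = 0, giving V_DS = 0.0892 V (the root below V_ov).
I_D = (11.7 − 0.0892) / 60 = 0.194 mA.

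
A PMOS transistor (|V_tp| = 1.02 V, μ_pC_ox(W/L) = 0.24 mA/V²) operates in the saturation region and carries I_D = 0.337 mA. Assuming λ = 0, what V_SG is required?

V_SG = 2.70 V

In saturation I_D = ½ k_p (V_SG − |V_tp|)², so V_SG − |V_tp| = √(2 I_D / k_p) = √(2 × 0.337 / 0.24) = 1.68 V.
V_SG = 1.02 + 1.68 = 2.7 V.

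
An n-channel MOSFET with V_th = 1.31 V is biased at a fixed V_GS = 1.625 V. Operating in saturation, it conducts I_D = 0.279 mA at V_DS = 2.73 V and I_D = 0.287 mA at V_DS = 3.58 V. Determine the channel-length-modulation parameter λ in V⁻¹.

With V_GS fixed, I_D ∝ (1 + λ V_DS) in saturation, so I_D2/I_D1 = (1 + λ V_DS2)/(1 + λ V_DS1).
0.287/0.279 = 1.029 = (1 + 3.58 λ)/(1 + 2.73 λ).
Solving: λ (I_D1 V_DS2 − I_D2 V_DS1) = I_D2 − I_D1, so λ = (0.287 − 0.279) / (0.279 × 3.58 − 0.287 × 2.73) = 0.008 / 0.215 = 0.0372 V⁻¹.

λ = 0.0372 V⁻¹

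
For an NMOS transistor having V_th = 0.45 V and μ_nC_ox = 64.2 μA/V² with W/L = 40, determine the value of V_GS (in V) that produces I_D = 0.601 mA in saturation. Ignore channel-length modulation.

k_n = μ_nC_ox · (W/L) = 2.568 mA/V².
In saturation I_D = ½ k_n (V_GS − V_th)², so V_GS − V_th = √(2 I_D / k_n) = √(2 × 0.601 / 2.568) = 0.684 V.
V_GS = 0.45 + 0.684 = 1.13 V.

V_GS = 1.13 V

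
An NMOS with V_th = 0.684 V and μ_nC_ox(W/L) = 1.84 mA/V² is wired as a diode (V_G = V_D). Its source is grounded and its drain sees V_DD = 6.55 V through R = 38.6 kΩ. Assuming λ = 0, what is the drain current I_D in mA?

With gate tied to drain, V_GS = V_DS ≥ V_GS − V_th, so the device is in saturation.
KCL at the drain: ½ k_n (V_GS − V_th)² = (V_DD − V_GS)/R.
Let x = V_GS − 0.684. Then 35.5 x² + x − 5.866 = 0, giving x = 0.393 V (positive root), so V_GS = 1.08 V.
I_D = (V_DD − V_GS)/R = (6.55 − 1.08) / 38.6 = 0.142 mA.

I_D = 0.142 mA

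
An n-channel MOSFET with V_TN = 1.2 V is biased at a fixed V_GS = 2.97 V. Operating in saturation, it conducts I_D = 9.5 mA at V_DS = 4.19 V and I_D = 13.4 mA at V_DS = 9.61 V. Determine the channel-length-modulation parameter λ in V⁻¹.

λ = 0.111 V⁻¹

With V_GS fixed, I_D ∝ (1 + λ V_DS) in saturation, so I_D2/I_D1 = (1 + λ V_DS2)/(1 + λ V_DS1).
13.4/9.5 = 1.411 = (1 + 9.61 λ)/(1 + 4.19 λ).
Solving: λ (I_D1 V_DS2 − I_D2 V_DS1) = I_D2 − I_D1, so λ = (13.4 − 9.5) / (9.5 × 9.61 − 13.4 × 4.19) = 3.9 / 35.1 = 0.111 V⁻¹.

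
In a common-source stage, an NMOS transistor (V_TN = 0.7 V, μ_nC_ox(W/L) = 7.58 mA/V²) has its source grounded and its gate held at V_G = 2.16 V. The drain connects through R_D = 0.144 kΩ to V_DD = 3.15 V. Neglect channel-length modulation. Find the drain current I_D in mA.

I_D = 8.08 mA

V_GS = V_G = 2.16 V, so V_ov = 2.16 − 0.7 = 1.46 V.
Assume saturation: I_D = ½ k_n V_ov² = 0.5 × 7.58 × 1.46² = 8.08 mA, giving V_DS = V_DD − I_D R_D = 3.15 − 8.08 × 0.144 = 1.99 V.
V_DS = 1.99 V ≥ V_ov = 1.46 V, confirming saturation.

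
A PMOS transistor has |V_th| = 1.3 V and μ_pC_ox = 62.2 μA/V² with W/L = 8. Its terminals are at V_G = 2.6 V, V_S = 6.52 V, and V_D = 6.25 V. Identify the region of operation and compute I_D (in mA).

Triode; I_D = 0.334 mA

V_SG = V_S − V_G = 6.52 − 2.6 = 3.92 V; V_SD = V_S − V_D = 6.52 − 6.25 = 0.27 V.
k_p = μ_pC_ox · (W/L) = 0.4976 mA/V².
V_ov = V_SG − |V_th| = 3.92 − 1.3 = 2.62 V.
Since V_SD = 0.27 V < V_ov = 2.62 V, the device is in the triode region.
I_D = k_p [V_ov · V_SD − ½ V_SD²] = 0.4976 × [2.62 × 0.27 − 0.5 × 0.27²] = 0.334 mA.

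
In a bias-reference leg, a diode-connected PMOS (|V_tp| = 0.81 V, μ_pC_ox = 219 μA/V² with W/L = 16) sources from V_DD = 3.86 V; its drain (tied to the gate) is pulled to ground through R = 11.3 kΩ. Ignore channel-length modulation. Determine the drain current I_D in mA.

I_D = 0.237 mA

With gate tied to drain, V_SG = V_SD ≥ V_SG − |V_tp|, so the device is in saturation.
k_p = μ_pC_ox · (W/L) = 3.504 mA/V².
KCL at the drain: ½ k_p (V_SG − |V_tp|)² = (V_DD − V_SG)/R.
Let x = V_SG − 0.81. Then 19.8 x² + x − 3.05 = 0, giving x = 0.368 V (positive root), so V_SG = 1.18 V.
I_D = (V_DD − V_SG)/R = (3.86 − 1.18) / 11.3 = 0.237 mA.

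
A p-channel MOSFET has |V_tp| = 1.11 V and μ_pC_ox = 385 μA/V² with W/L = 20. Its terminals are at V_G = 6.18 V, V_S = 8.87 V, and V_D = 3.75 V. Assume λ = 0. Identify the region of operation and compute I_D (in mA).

V_SG = V_S − V_G = 8.87 − 6.18 = 2.69 V; V_SD = V_S − V_D = 8.87 − 3.75 = 5.12 V.
k_p = μ_pC_ox · (W/L) = 7.7 mA/V².
V_ov = V_SG − |V_tp| = 2.69 − 1.11 = 1.58 V.
Since V_SD = 5.12 V ≥ V_ov = 1.58 V, the device is in saturation.
I_D = ½ k_p V_ov² = 0.5 × 7.7 × 1.58² = 9.61 mA.

Saturation; I_D = 9.61 mA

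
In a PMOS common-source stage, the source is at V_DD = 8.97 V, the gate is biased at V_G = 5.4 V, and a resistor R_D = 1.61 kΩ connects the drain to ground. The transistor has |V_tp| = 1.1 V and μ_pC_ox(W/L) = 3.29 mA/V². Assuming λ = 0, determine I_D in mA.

I_D = 5.11 mA

V_SG = V_DD − V_G = 8.97 − 5.4 = 3.57 V, so V_ov = 3.57 − 1.1 = 2.47 V.
Assume saturation: I_D = ½ k_p V_ov² = 0.5 × 3.29 × 2.47² = 10 mA, giving V_SD = V_DD − I_D R_D = 8.97 − 10 × 1.61 = -7.19 V.
But -7.19 V < V_ov = 2.47 V, so the device is actually in triode.
In triode I_D = k_p[V_ov V_SD − ½ V_SD²] and I_D = (V_DD − V_SD)/R_D. Equating: 2.65 V_SD² − 14.08 V_SD + 8.97 = 0, giving V_SD = 0.74 V (the root below V_ov).
I_D = (8.97 − 0.74) / 1.61 = 5.11 mA.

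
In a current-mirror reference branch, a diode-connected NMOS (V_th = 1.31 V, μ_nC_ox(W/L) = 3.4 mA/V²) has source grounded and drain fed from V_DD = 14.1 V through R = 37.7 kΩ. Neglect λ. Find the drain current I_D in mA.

With gate tied to drain, V_GS = V_DS ≥ V_GS − V_th, so the device is in saturation.
KCL at the drain: ½ k_n (V_GS − V_th)² = (V_DD − V_GS)/R.
Let x = V_GS − 1.31. Then 64.1 x² + x − 12.79 = 0, giving x = 0.439 V (positive root), so V_GS = 1.75 V.
I_D = (V_DD − V_GS)/R = (14.1 − 1.75) / 37.7 = 0.328 mA.

I_D = 0.328 mA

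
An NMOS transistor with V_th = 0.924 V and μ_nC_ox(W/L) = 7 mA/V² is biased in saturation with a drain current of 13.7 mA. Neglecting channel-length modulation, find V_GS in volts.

In saturation I_D = ½ k_n (V_GS − V_th)², so V_GS − V_th = √(2 I_D / k_n) = √(2 × 13.7 / 7) = 1.98 V.
V_GS = 0.924 + 1.98 = 2.9 V.

V_GS = 2.90 V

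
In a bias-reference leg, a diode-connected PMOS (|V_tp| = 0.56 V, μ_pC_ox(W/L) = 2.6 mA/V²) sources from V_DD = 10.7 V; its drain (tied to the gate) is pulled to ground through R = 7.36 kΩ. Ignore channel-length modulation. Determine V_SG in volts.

V_SG = 1.54 V

With gate tied to drain, V_SG = V_SD ≥ V_SG − |V_tp|, so the device is in saturation.
KCL at the drain: ½ k_p (V_SG − |V_tp|)² = (V_DD − V_SG)/R.
Let x = V_SG − 0.56. Then 9.57 x² + x − 10.14 = 0, giving x = 0.979 V (positive root), so V_SG = 1.54 V.
I_D = (V_DD − V_SG)/R = (10.7 − 1.54) / 7.36 = 1.24 mA.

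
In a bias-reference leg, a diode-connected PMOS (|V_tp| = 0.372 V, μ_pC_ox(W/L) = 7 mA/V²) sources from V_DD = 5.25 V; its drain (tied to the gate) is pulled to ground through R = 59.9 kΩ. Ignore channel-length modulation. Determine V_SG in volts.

With gate tied to drain, V_SG = V_SD ≥ V_SG − |V_tp|, so the device is in saturation.
KCL at the drain: ½ k_p (V_SG − |V_tp|)² = (V_DD − V_SG)/R.
Let x = V_SG − 0.372. Then 210 x² + x − 4.878 = 0, giving x = 0.15 V (positive root), so V_SG = 0.522 V.
I_D = (V_DD − V_SG)/R = (5.25 − 0.522) / 59.9 = 0.0789 mA.

V_SG = 0.522 V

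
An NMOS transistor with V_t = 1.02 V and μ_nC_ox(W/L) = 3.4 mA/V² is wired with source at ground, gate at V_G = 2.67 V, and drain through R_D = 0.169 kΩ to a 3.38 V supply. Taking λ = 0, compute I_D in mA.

I_D = 4.63 mA

V_GS = V_G = 2.67 V, so V_ov = 2.67 − 1.02 = 1.65 V.
Assume saturation: I_D = ½ k_n V_ov² = 0.5 × 3.4 × 1.65² = 4.63 mA, giving V_DS = V_DD − I_D R_D = 3.38 − 4.63 × 0.169 = 2.6 V.
V_DS = 2.6 V ≥ V_ov = 1.65 V, confirming saturation.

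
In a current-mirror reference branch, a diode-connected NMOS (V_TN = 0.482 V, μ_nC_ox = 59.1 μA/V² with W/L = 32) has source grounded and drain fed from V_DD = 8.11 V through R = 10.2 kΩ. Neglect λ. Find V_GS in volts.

With gate tied to drain, V_GS = V_DS ≥ V_GS − V_TN, so the device is in saturation.
k_n = μ_nC_ox · (W/L) = 1.891 mA/V².
KCL at the drain: ½ k_n (V_GS − V_TN)² = (V_DD − V_GS)/R.
Let x = V_GS − 0.482. Then 9.65 x² + x − 7.628 = 0, giving x = 0.839 V (positive root), so V_GS = 1.32 V.
I_D = (V_DD − V_GS)/R = (8.11 − 1.32) / 10.2 = 0.666 mA.

V_GS = 1.32 V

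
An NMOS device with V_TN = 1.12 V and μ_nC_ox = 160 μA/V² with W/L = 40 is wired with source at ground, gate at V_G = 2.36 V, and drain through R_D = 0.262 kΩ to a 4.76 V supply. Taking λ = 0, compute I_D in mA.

I_D = 4.92 mA

V_GS = V_G = 2.36 V, so V_ov = 2.36 − 1.12 = 1.24 V.
k_n = μ_nC_ox · (W/L) = 6.4 mA/V².
Assume saturation: I_D = ½ k_n V_ov² = 0.5 × 6.4 × 1.24² = 4.92 mA, giving V_DS = V_DD − I_D R_D = 4.76 − 4.92 × 0.262 = 3.47 V.
V_DS = 3.47 V ≥ V_ov = 1.24 V, confirming saturation.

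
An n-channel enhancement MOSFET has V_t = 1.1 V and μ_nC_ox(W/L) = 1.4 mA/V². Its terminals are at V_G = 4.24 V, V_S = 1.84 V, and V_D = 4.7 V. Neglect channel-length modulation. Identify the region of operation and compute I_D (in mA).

V_GS = V_G − V_S = 4.24 − 1.84 = 2.4 V; V_DS = V_D − V_S = 4.7 − 1.84 = 2.86 V.
V_ov = V_GS − V_t = 2.4 − 1.1 = 1.3 V.
Since V_DS = 2.86 V ≥ V_ov = 1.3 V, the device is in saturation.
I_D = ½ k_n V_ov² = 0.5 × 1.4 × 1.3² = 1.18 mA.

Saturation; I_D = 1.18 mA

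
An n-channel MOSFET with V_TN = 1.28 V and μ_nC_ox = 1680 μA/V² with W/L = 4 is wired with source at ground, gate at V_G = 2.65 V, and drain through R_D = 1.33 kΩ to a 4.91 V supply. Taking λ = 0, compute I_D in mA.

V_GS = V_G = 2.65 V, so V_ov = 2.65 − 1.28 = 1.37 V.
k_n = μ_nC_ox · (W/L) = 6.72 mA/V².
Assume saturation: I_D = ½ k_n V_ov² = 0.5 × 6.72 × 1.37² = 6.31 mA, giving V_DS = V_DD − I_D R_D = 4.91 − 6.31 × 1.33 = -3.48 V.
But -3.48 V < V_ov = 1.37 V, so the device is actually in triode.
In triode I_D = k_n[V_ov V_DS − ½ V_DS²] and I_D = (V_DD − V_DS)/R_D. Equating: 4.47 V_DS² − 13.24 V_DS + 4.91 = 0, giving V_DS = 0.434 V (the root below V_ov).
I_D = (4.91 − 0.434) / 1.33 = 3.37 mA.

I_D = 3.37 mA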